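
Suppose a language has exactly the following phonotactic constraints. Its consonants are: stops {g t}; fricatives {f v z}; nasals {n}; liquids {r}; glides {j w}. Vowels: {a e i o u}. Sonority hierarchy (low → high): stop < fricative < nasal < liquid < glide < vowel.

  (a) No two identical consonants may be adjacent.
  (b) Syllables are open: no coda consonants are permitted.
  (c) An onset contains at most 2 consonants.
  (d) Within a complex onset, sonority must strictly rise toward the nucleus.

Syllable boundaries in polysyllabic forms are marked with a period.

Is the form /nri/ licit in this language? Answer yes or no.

/nri/ — σ1 onset /nr/ (3→4 rises), coda /∅/ ok → licit

yes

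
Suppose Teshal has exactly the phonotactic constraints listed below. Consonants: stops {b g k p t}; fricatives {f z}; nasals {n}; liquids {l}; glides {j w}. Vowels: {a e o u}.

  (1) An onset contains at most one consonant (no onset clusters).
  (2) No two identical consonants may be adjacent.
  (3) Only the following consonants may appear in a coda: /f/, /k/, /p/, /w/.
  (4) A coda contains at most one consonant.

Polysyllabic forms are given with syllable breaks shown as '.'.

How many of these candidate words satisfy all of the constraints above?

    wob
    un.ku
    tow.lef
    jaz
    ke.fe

wob — violates constraint 3: syllable 1 coda contains /b/, which is not a licensed coda consonant → phonotactically illegal
un.ku — violates constraint 3: syllable 1 coda contains /n/, which is not a licensed coda consonant → phonotactically illegal
tow.lef — σ1 onset /t/, coda /w/ ok; σ2 onset /l/, coda /f/ ok → phonotactically legal
jaz — violates constraint 3: syllable 1 coda contains /z/, which is not a licensed coda consonant → phonotactically illegal
ke.fe — σ1 onset /k/, coda /∅/ ok; σ2 onset /f/, coda /∅/ ok → phonotactically legal
Phonotactically legal: tow.lef, ke.fe → 2.

2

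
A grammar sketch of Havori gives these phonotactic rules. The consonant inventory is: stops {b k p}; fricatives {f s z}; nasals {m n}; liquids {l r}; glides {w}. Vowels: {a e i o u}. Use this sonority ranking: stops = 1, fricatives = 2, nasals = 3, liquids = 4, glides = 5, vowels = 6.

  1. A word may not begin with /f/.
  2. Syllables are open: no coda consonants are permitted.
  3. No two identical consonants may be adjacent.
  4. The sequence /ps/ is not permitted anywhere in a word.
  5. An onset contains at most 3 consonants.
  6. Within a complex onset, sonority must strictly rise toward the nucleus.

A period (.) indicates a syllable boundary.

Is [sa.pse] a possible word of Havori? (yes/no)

no

[sa.pse] — violates constraint 4: contains banned sequence /ps/ → illicit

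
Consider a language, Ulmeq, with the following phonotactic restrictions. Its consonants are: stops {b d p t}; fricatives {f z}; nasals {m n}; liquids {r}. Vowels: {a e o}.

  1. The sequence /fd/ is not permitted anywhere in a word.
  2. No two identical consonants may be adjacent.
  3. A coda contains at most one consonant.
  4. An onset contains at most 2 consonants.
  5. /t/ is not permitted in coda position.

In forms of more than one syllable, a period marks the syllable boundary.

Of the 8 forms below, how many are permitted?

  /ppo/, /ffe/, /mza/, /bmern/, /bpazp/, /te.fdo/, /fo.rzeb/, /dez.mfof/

3

/ppo/ — violates constraint 2: adjacent identical consonants /pp/ → not permitted
/ffe/ — violates constraint 2: adjacent identical consonants /ff/ → not permitted
/mza/ — σ1 onset /mz/ (2C), coda /∅/ ok → permitted
/bmern/ — violates constraint 3: syllable 1 coda /rn/ has 2 consonants (> 1) → not permitted
/bpazp/ — violates constraint 3: syllable 1 coda /zp/ has 2 consonants (> 1) → not permitted
/te.fdo/ — violates constraint 1: contains banned sequence /fd/ → not permitted
/fo.rzeb/ — σ1 onset /f/, coda /∅/ ok; σ2 onset /rz/ (2C), coda /b/ ok → permitted
/dez.mfof/ — σ1 onset /d/, coda /z/ ok; σ2 onset /mf/ (2C), coda /f/ ok → permitted
Permitted: /mza/, /fo.rzeb/, /dez.mfof/ → 3.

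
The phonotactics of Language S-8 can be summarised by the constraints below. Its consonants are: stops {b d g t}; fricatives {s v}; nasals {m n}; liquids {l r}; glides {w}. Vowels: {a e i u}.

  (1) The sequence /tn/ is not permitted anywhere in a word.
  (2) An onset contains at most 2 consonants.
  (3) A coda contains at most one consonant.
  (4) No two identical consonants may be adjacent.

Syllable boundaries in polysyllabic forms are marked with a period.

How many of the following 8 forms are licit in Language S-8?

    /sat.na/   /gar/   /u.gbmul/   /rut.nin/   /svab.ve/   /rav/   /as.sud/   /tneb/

/sat.na/ — violates constraint 1: contains banned sequence /tn/ → illicit
/gar/ — σ1 onset /g/, coda /r/ ok → licit
/u.gbmul/ — violates constraint 2: syllable 2 onset /gbm/ has 3 consonants (> 2) → illicit
/rut.nin/ — violates constraint 1: contains banned sequence /tn/ → illicit
/svab.ve/ — σ1 onset /sv/ (2C), coda /b/ ok; σ2 onset /v/, coda /∅/ ok → licit
/rav/ — σ1 onset /r/, coda /v/ ok → licit
/as.sud/ — violates constraint 4: adjacent identical consonants /ss/ → illicit
/tneb/ — violates constraint 1: contains banned sequence /tn/ → illicit
Licit: /gar/, /svab.ve/, /rav/ → 3.

3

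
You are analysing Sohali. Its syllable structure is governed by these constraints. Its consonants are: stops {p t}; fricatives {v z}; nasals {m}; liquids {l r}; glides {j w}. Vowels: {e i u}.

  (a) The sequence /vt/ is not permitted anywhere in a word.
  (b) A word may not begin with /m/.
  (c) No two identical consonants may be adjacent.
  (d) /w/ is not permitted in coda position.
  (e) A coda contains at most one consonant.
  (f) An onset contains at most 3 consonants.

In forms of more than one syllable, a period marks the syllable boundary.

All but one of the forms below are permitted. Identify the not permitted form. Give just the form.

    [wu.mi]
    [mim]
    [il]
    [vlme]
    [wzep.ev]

[mim]

[wu.mi] — σ1 onset /w/, coda /∅/ ok; σ2 onset /m/, coda /∅/ ok → permitted
[mim] — violates constraint (b): word begins with /m/ → not permitted
[il] — σ1 onset /∅/, coda /l/ ok → permitted
[vlme] — σ1 onset /vlm/ (3C), coda /∅/ ok → permitted
[wzep.ev] — σ1 onset /wz/ (2C), coda /p/ ok; σ2 onset /∅/, coda /v/ ok → permitted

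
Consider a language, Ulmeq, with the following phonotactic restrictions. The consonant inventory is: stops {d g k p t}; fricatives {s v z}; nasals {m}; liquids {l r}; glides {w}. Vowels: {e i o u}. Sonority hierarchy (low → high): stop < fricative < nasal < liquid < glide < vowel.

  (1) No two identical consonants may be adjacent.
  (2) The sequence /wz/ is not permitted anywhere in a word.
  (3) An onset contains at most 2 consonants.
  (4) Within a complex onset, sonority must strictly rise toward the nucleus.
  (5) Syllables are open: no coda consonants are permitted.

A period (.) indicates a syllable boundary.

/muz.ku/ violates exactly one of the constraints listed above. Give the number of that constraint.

/muz.ku/: syllable 1 coda /z/ has 1 consonant (> 0).
This is a violation of constraint 5: "Syllables are open: no coda consonants are permitted."
The remaining constraints (1, 2, 3, 4) are satisfied.

5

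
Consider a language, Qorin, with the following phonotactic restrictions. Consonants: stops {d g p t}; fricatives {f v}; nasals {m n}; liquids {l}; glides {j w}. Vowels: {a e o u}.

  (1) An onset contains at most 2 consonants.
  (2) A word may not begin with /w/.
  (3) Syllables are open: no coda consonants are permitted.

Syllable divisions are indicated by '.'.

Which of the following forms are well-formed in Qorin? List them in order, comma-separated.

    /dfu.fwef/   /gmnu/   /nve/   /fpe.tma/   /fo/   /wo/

/nve/, /fpe.tma/, /fo/

/dfu.fwef/ — violates constraint 3: syllable 2 coda /f/ has 1 consonant (> 0) → ill-formed
/gmnu/ — violates constraint 1: syllable 1 onset /gmn/ has 3 consonants (> 2) → ill-formed
/nve/ — σ1 onset /nv/ (2C), coda /∅/ ok → well-formed
/fpe.tma/ — σ1 onset /fp/ (2C), coda /∅/ ok; σ2 onset /tm/ (2C), coda /∅/ ok → well-formed
/fo/ — σ1 onset /f/, coda /∅/ ok → well-formed
/wo/ — violates constraint 2: word begins with /w/ → ill-formed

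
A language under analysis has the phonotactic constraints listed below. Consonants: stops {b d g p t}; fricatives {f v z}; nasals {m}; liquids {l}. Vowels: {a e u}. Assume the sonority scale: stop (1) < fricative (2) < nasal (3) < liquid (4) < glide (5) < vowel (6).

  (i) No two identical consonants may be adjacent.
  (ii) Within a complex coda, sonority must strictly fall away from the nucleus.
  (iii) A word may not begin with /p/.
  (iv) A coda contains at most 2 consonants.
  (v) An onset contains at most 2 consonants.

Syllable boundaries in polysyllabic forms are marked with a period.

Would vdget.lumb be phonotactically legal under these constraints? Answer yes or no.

no

vdget.lumb — violates constraint (v): syllable 1 onset /vdg/ has 3 consonants (> 2) → phonotactically illegal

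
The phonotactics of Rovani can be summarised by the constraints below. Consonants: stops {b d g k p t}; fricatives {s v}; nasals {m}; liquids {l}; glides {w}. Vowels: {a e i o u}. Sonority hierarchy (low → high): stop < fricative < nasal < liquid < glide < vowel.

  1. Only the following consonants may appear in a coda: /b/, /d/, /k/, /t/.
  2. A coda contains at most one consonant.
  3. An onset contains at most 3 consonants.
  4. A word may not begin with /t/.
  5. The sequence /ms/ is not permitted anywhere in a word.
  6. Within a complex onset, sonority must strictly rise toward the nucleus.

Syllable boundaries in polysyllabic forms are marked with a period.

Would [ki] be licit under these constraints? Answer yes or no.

[ki] — σ1 onset /k/, coda /∅/ ok → licit

yes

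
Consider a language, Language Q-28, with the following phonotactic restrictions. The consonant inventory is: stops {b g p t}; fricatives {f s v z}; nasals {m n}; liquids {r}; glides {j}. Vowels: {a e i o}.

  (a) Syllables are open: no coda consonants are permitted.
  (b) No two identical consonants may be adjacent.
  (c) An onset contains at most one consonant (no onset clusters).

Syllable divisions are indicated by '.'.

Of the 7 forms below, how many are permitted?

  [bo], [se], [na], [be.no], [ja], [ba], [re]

7

[bo] — σ1 onset /b/, coda /∅/ ok → permitted
[se] — σ1 onset /s/, coda /∅/ ok → permitted
[na] — σ1 onset /n/, coda /∅/ ok → permitted
[be.no] — σ1 onset /b/, coda /∅/ ok; σ2 onset /n/, coda /∅/ ok → permitted
[ja] — σ1 onset /j/, coda /∅/ ok → permitted
[ba] — σ1 onset /b/, coda /∅/ ok → permitted
[re] — σ1 onset /r/, coda /∅/ ok → permitted
Permitted: [bo], [se], [na], [be.no], [ja], [ba], [re] → 7.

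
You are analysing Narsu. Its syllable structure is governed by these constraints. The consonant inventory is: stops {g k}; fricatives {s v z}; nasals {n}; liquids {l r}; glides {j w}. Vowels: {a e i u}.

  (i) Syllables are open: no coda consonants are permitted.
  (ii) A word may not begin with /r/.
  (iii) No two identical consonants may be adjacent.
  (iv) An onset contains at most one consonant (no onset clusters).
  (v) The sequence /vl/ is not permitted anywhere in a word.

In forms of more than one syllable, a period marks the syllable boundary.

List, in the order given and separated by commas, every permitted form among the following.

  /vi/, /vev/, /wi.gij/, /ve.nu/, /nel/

/vi/ — σ1 onset /v/, coda /∅/ ok → permitted
/vev/ — violates constraint (i): syllable 1 coda /v/ has 1 consonant (> 0) → not permitted
/wi.gij/ — violates constraint (i): syllable 2 coda /j/ has 1 consonant (> 0) → not permitted
/ve.nu/ — σ1 onset /v/, coda /∅/ ok; σ2 onset /n/, coda /∅/ ok → permitted
/nel/ — violates constraint (i): syllable 1 coda /l/ has 1 consonant (> 0) → not permitted

/vi/, /ve.nu/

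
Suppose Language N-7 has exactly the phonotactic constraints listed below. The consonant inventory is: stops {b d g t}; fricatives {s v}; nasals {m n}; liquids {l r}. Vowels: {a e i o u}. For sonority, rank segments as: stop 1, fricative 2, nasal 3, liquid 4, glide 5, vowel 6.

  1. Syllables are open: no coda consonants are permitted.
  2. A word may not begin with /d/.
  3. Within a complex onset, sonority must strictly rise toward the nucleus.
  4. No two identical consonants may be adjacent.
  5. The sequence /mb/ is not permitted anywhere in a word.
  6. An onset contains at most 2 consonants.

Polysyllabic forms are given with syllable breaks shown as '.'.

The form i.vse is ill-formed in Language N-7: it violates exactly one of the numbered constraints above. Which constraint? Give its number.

3

i.vse: syllable 2 onset /vs/: /v/ (fricative, 2) → /s/ (fricative, 2) does not rise.
This is a violation of constraint 3: "Within a complex onset, sonority must strictly rise toward the nucleus."
The remaining constraints (1, 2, 4, 5, 6) are satisfied.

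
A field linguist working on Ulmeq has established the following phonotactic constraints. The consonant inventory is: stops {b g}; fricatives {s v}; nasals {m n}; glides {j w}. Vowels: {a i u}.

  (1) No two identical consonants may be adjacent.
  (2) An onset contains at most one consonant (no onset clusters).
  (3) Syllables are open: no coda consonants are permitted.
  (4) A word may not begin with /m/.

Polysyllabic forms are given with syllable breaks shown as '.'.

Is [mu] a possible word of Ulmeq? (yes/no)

no

[mu] — violates constraint 4: word begins with /m/ → not permitted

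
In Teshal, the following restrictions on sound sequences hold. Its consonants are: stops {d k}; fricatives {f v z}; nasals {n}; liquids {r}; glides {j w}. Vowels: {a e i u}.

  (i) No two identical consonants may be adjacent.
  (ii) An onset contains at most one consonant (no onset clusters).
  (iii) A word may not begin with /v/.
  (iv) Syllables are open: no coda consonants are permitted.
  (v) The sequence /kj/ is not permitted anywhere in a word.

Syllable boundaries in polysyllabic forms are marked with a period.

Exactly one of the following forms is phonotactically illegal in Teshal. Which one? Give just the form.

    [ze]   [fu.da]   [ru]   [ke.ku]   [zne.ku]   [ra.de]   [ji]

[zne.ku]

[ze] — σ1 onset /z/, coda /∅/ ok → phonotactically legal
[fu.da] — σ1 onset /f/, coda /∅/ ok; σ2 onset /d/, coda /∅/ ok → phonotactically legal
[ru] — σ1 onset /r/, coda /∅/ ok → phonotactically legal
[ke.ku] — σ1 onset /k/, coda /∅/ ok; σ2 onset /k/, coda /∅/ ok → phonotactically legal
[zne.ku] — violates constraint (ii): syllable 1 onset /zn/ has 2 consonants (> 1) → phonotactically illegal
[ra.de] — σ1 onset /r/, coda /∅/ ok; σ2 onset /d/, coda /∅/ ok → phonotactically legal
[ji] — σ1 onset /j/, coda /∅/ ok → phonotactically legal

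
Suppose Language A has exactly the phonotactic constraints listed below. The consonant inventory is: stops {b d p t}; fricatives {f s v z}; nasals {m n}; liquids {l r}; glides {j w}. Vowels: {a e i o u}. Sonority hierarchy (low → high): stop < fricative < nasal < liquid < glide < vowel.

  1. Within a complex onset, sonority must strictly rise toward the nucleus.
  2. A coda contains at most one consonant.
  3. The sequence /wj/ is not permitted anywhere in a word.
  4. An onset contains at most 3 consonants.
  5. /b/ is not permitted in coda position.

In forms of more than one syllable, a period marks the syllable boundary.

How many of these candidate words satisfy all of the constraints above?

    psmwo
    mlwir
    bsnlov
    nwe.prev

psmwo — violates constraint 4: syllable 1 onset /psmw/ has 4 consonants (> 3) → illicit
mlwir — σ1 onset /mlw/ (3→4→5 rises), coda /r/ ok → licit
bsnlov — violates constraint 4: syllable 1 onset /bsnl/ has 4 consonants (> 3) → illicit
nwe.prev — σ1 onset /nw/ (3→5 rises), coda /∅/ ok; σ2 onset /pr/ (1→4 rises), coda /v/ ok → licit
Licit: mlwir, nwe.prev → 2.

2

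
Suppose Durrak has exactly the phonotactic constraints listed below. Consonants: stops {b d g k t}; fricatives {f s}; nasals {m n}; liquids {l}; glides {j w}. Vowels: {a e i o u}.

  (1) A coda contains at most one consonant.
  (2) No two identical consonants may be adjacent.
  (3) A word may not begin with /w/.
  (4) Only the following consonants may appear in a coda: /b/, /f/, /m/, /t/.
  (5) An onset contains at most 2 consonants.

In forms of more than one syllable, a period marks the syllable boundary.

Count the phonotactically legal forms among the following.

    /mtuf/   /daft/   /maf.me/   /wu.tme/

/mtuf/ — σ1 onset /mt/ (2C), coda /f/ ok → phonotactically legal
/daft/ — violates constraint 1: syllable 1 coda /ft/ has 2 consonants (> 1) → phonotactically illegal
/maf.me/ — σ1 onset /m/, coda /f/ ok; σ2 onset /m/, coda /∅/ ok → phonotactically legal
/wu.tme/ — violates constraint 3: word begins with /w/ → phonotactically illegal
Phonotactically legal: /mtuf/, /maf.me/ → 2.

2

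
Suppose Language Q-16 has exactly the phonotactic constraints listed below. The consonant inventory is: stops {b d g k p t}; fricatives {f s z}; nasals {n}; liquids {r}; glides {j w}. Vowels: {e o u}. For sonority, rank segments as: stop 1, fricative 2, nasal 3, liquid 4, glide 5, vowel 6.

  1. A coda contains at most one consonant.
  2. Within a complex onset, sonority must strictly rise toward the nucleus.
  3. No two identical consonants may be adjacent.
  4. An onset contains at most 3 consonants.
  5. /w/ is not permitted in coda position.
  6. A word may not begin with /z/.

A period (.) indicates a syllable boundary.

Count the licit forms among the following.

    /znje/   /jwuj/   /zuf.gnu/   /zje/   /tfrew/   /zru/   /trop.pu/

/znje/ — violates constraint 6: word begins with /z/ → illicit
/jwuj/ — violates constraint 2: syllable 1 onset /jw/: /j/ (glide, 5) → /w/ (glide, 5) does not rise → illicit
/zuf.gnu/ — violates constraint 6: word begins with /z/ → illicit
/zje/ — violates constraint 6: word begins with /z/ → illicit
/tfrew/ — violates constraint 5: syllable 1 coda contains /w/ → illicit
/zru/ — violates constraint 6: word begins with /z/ → illicit
/trop.pu/ — violates constraint 3: adjacent identical consonants /pp/ → illicit
No form is licit → 0.

0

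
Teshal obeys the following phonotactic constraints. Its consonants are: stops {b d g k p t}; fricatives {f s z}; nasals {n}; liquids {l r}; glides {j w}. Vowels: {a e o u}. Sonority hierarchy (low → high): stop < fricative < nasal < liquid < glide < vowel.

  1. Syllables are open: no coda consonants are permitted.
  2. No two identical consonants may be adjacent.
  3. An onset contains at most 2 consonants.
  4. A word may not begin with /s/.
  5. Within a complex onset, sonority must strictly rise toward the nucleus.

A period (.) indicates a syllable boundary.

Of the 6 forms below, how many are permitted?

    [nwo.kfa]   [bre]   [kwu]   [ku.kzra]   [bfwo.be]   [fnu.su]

[nwo.kfa] — σ1 onset /nw/ (3→5 rises), coda /∅/ ok; σ2 onset /kf/ (1→2 rises), coda /∅/ ok → permitted
[bre] — σ1 onset /br/ (1→4 rises), coda /∅/ ok → permitted
[kwu] — σ1 onset /kw/ (1→5 rises), coda /∅/ ok → permitted
[ku.kzra] — violates constraint 3: syllable 2 onset /kzr/ has 3 consonants (> 2) → not permitted
[bfwo.be] — violates constraint 3: syllable 1 onset /bfw/ has 3 consonants (> 2) → not permitted
[fnu.su] — σ1 onset /fn/ (2→3 rises), coda /∅/ ok; σ2 onset /s/, coda /∅/ ok → permitted
Permitted: [nwo.kfa], [bre], [kwu], [fnu.su] → 4.

4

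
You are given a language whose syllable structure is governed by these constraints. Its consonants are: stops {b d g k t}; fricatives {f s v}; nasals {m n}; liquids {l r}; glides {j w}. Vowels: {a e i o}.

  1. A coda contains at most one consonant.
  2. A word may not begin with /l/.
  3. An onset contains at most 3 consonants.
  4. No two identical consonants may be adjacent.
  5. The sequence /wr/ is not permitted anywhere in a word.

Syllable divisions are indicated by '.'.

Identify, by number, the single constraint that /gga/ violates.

4

/gga/: adjacent identical consonants /gg/.
This is a violation of constraint 4: "No two identical consonants may be adjacent."
The remaining constraints (1, 2, 3, 5) are satisfied.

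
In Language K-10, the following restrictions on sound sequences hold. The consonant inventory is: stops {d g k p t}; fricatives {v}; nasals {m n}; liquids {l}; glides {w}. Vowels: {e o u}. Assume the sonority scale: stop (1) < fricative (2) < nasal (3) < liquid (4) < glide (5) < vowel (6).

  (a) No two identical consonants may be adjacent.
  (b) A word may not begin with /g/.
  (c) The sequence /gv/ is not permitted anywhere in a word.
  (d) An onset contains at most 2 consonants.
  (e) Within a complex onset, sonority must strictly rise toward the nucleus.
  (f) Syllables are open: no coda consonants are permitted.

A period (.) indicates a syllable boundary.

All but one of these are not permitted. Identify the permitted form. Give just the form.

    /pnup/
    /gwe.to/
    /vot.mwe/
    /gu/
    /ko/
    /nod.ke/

/pnup/ — violates constraint (f): syllable 1 coda /p/ has 1 consonant (> 0) → not permitted
/gwe.to/ — violates constraint (b): word begins with /g/ → not permitted
/vot.mwe/ — violates constraint (f): syllable 1 coda /t/ has 1 consonant (> 0) → not permitted
/gu/ — violates constraint (b): word begins with /g/ → not permitted
/ko/ — σ1 onset /k/, coda /∅/ ok → permitted
/nod.ke/ — violates constraint (f): syllable 1 coda /d/ has 1 consonant (> 0) → not permitted

/ko/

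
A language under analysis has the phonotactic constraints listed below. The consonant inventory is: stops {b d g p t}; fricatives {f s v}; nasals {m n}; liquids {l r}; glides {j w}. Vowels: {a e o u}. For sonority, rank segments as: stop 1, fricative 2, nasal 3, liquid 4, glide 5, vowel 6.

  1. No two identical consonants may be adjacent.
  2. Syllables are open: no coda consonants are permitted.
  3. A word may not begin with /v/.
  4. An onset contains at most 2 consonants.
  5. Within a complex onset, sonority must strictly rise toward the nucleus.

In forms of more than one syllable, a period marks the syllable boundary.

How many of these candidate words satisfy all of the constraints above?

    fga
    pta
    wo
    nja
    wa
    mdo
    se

4

fga — violates constraint 5: syllable 1 onset /fg/: /f/ (fricative, 2) → /g/ (stop, 1) does not rise → ill-formed
pta — violates constraint 5: syllable 1 onset /pt/: /p/ (stop, 1) → /t/ (stop, 1) does not rise → ill-formed
wo — σ1 onset /w/, coda /∅/ ok → well-formed
nja — σ1 onset /nj/ (3→5 rises), coda /∅/ ok → well-formed
wa — σ1 onset /w/, coda /∅/ ok → well-formed
mdo — violates constraint 5: syllable 1 onset /md/: /m/ (nasal, 3) → /d/ (stop, 1) does not rise → ill-formed
se — σ1 onset /s/, coda /∅/ ok → well-formed
Well-formed: wo, nja, wa, se → 4.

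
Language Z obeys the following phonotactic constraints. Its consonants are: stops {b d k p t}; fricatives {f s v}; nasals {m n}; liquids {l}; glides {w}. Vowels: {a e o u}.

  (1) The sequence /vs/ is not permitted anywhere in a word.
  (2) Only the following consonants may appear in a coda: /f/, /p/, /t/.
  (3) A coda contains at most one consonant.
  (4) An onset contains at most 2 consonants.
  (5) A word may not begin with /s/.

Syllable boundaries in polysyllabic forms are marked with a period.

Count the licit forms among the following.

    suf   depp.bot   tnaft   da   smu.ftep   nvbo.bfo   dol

1

suf — violates constraint 5: word begins with /s/ → illicit
depp.bot — violates constraint 3: syllable 1 coda /pp/ has 2 consonants (> 1) → illicit
tnaft — violates constraint 3: syllable 1 coda /ft/ has 2 consonants (> 1) → illicit
da — σ1 onset /d/, coda /∅/ ok → licit
smu.ftep — violates constraint 5: word begins with /s/ → illicit
nvbo.bfo — violates constraint 4: syllable 1 onset /nvb/ has 3 consonants (> 2) → illicit
dol — violates constraint 2: syllable 1 coda contains /l/, which is not a licensed coda consonant → illicit
Licit: da → 1.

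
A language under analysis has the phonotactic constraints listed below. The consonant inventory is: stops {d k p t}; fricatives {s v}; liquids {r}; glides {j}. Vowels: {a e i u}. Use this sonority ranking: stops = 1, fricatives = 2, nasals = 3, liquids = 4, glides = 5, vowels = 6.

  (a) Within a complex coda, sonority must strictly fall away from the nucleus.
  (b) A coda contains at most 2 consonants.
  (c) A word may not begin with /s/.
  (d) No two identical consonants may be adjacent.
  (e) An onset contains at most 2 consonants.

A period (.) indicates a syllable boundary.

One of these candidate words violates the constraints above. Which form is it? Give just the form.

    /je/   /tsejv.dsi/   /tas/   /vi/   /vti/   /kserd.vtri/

/kserd.vtri/

/je/ — σ1 onset /j/, coda /∅/ ok → permitted
/tsejv.dsi/ — σ1 onset /ts/ (2C), coda /jv/ (5→2 falls) ok; σ2 onset /ds/ (2C), coda /∅/ ok → permitted
/tas/ — σ1 onset /t/, coda /s/ ok → permitted
/vi/ — σ1 onset /v/, coda /∅/ ok → permitted
/vti/ — σ1 onset /vt/ (2C), coda /∅/ ok → permitted
/kserd.vtri/ — violates constraint (e): syllable 2 onset /vtr/ has 3 consonants (> 2) → not permitted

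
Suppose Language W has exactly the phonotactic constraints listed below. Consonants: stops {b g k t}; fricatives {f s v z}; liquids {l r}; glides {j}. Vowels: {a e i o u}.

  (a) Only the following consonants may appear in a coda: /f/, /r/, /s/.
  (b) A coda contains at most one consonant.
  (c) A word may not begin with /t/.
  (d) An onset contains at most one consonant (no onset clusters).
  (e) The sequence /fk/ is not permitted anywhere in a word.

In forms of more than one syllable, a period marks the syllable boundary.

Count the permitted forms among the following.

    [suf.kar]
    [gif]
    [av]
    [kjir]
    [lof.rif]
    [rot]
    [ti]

[suf.kar] — violates constraint (e): contains banned sequence /fk/ → not permitted
[gif] — σ1 onset /g/, coda /f/ ok → permitted
[av] — violates constraint (a): syllable 1 coda contains /v/, which is not a licensed coda consonant → not permitted
[kjir] — violates constraint (d): syllable 1 onset /kj/ has 2 consonants (> 1) → not permitted
[lof.rif] — σ1 onset /l/, coda /f/ ok; σ2 onset /r/, coda /f/ ok → permitted
[rot] — violates constraint (a): syllable 1 coda contains /t/, which is not a licensed coda consonant → not permitted
[ti] — violates constraint (c): word begins with /t/ → not permitted
Permitted: [gif], [lof.rif] → 2.

2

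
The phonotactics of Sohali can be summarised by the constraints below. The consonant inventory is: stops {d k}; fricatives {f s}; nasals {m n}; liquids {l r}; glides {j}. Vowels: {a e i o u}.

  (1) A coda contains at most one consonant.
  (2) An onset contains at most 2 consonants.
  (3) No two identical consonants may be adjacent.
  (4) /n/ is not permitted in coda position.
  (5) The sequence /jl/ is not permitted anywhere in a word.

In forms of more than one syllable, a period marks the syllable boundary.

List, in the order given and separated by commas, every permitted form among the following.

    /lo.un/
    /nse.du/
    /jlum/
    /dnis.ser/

/lo.un/ — violates constraint 4: syllable 2 coda contains /n/ → not permitted
/nse.du/ — σ1 onset /ns/ (2C), coda /∅/ ok; σ2 onset /d/, coda /∅/ ok → permitted
/jlum/ — violates constraint 5: contains banned sequence /jl/ → not permitted
/dnis.ser/ — violates constraint 3: adjacent identical consonants /ss/ → not permitted

/nse.du/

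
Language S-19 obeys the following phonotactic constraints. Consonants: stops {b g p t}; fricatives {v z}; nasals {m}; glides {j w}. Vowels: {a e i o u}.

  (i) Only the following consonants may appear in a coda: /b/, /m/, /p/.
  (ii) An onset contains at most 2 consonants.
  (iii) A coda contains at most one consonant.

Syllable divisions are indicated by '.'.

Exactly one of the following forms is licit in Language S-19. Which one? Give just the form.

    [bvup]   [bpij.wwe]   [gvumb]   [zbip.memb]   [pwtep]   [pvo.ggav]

[bvup] — σ1 onset /bv/ (2C), coda /p/ ok → licit
[bpij.wwe] — violates constraint (i): syllable 1 coda contains /j/, which is not a licensed coda consonant → illicit
[gvumb] — violates constraint (iii): syllable 1 coda /mb/ has 2 consonants (> 1) → illicit
[zbip.memb] — violates constraint (iii): syllable 2 coda /mb/ has 2 consonants (> 1) → illicit
[pwtep] — violates constraint (ii): syllable 1 onset /pwt/ has 3 consonants (> 2) → illicit
[pvo.ggav] — violates constraint (i): syllable 2 coda contains /v/, which is not a licensed coda consonant → illicit

[bvup]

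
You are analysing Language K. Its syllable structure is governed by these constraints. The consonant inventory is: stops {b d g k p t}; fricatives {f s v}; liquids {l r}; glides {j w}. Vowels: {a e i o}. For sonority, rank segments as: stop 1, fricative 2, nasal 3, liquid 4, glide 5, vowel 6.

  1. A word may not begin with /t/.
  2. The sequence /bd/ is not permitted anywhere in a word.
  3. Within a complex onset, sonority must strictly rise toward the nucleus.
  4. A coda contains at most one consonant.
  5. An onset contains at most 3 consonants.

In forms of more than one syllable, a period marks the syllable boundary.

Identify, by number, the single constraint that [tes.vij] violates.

1

[tes.vij]: word begins with /t/.
This is a violation of constraint 1: "A word may not begin with /t/."
The remaining constraints (2, 3, 4, 5) are satisfied.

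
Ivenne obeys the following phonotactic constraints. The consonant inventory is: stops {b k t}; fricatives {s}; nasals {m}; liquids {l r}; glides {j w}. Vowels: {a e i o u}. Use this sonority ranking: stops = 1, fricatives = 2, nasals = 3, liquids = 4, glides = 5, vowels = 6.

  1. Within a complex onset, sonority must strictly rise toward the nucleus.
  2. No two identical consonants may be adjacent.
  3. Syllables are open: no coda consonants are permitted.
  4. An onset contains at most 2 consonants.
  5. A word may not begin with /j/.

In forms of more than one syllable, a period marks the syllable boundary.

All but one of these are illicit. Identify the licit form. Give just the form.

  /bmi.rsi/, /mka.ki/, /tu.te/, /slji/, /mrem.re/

/bmi.rsi/ — violates constraint 1: syllable 2 onset /rs/: /r/ (liquid, 4) → /s/ (fricative, 2) does not rise → illicit
/mka.ki/ — violates constraint 1: syllable 1 onset /mk/: /m/ (nasal, 3) → /k/ (stop, 1) does not rise → illicit
/tu.te/ — σ1 onset /t/, coda /∅/ ok; σ2 onset /t/, coda /∅/ ok → licit
/slji/ — violates constraint 4: syllable 1 onset /slj/ has 3 consonants (> 2) → illicit
/mrem.re/ — violates constraint 3: syllable 1 coda /m/ has 1 consonant (> 0) → illicit

/tu.te/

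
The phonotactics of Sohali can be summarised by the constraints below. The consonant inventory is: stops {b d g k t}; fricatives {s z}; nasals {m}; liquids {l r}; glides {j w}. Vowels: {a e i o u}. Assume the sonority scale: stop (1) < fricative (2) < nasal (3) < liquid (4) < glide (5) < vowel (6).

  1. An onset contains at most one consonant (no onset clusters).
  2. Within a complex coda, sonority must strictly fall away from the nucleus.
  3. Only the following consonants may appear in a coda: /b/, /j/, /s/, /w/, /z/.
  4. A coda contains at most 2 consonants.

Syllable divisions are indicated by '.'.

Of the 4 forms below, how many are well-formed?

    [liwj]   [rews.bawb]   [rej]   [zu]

[liwj] — violates constraint 2: syllable 1 coda /wj/: /w/ (glide, 5) → /j/ (glide, 5) does not fall → ill-formed
[rews.bawb] — σ1 onset /r/, coda /ws/ (5→2 falls) ok; σ2 onset /b/, coda /wb/ (5→1 falls) ok → well-formed
[rej] — σ1 onset /r/, coda /j/ ok → well-formed
[zu] — σ1 onset /z/, coda /∅/ ok → well-formed
Well-formed: [rews.bawb], [rej], [zu] → 3.

3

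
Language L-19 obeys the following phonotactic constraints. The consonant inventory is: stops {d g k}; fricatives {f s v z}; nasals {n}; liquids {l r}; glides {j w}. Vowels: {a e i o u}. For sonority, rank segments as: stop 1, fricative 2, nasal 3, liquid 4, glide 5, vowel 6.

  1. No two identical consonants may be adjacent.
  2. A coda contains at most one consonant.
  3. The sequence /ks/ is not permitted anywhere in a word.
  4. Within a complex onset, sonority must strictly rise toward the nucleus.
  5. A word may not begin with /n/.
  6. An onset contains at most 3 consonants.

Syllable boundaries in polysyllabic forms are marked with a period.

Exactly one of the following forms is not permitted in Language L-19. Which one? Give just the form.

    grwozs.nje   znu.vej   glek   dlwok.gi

grwozs.nje — violates constraint 2: syllable 1 coda /zs/ has 2 consonants (> 1) → not permitted
znu.vej — σ1 onset /zn/ (2→3 rises), coda /∅/ ok; σ2 onset /v/, coda /j/ ok → permitted
glek — σ1 onset /gl/ (1→4 rises), coda /k/ ok → permitted
dlwok.gi — σ1 onset /dlw/ (1→4→5 rises), coda /k/ ok; σ2 onset /g/, coda /∅/ ok → permitted

grwozs.nje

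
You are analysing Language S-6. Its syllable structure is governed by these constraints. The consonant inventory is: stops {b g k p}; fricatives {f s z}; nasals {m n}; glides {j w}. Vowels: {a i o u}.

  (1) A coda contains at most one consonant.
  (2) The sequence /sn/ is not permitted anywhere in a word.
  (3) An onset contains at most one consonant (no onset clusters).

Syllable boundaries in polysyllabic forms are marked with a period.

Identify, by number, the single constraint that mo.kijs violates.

1

mo.kijs: syllable 2 coda /js/ has 2 consonants (> 1).
This is a violation of constraint 1: "A coda contains at most one consonant."
The remaining constraints (2, 3) are satisfied.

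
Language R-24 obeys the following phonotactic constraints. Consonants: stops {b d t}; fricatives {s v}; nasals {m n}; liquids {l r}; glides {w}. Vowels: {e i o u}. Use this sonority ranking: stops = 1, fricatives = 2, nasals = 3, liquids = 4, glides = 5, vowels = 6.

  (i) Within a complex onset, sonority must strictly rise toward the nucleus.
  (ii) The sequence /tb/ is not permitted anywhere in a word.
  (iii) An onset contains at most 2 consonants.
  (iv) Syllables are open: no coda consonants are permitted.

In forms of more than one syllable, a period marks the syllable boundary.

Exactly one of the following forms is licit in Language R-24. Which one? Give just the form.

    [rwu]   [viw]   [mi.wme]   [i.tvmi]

[rwu]

[rwu] — σ1 onset /rw/ (4→5 rises), coda /∅/ ok → licit
[viw] — violates constraint (iv): syllable 1 coda /w/ has 1 consonant (> 0) → illicit
[mi.wme] — violates constraint (i): syllable 2 onset /wm/: /w/ (glide, 5) → /m/ (nasal, 3) does not rise → illicit
[i.tvmi] — violates constraint (iii): syllable 2 onset /tvm/ has 3 consonants (> 2) → illicit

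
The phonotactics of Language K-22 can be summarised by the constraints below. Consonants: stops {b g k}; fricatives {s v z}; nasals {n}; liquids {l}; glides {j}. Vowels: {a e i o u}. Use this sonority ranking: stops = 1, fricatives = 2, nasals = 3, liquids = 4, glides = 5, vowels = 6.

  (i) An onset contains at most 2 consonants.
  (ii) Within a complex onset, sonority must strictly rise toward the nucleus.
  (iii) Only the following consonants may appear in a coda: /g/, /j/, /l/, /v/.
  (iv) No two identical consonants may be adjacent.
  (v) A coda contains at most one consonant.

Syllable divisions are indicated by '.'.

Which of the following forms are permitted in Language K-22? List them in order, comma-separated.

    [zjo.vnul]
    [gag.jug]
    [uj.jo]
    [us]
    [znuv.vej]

[zjo.vnul] — σ1 onset /zj/ (2→5 rises), coda /∅/ ok; σ2 onset /vn/ (2→3 rises), coda /l/ ok → permitted
[gag.jug] — σ1 onset /g/, coda /g/ ok; σ2 onset /j/, coda /g/ ok → permitted
[uj.jo] — violates constraint (iv): adjacent identical consonants /jj/ → not permitted
[us] — violates constraint (iii): syllable 1 coda contains /s/, which is not a licensed coda consonant → not permitted
[znuv.vej] — violates constraint (iv): adjacent identical consonants /vv/ → not permitted

[zjo.vnul], [gag.jug]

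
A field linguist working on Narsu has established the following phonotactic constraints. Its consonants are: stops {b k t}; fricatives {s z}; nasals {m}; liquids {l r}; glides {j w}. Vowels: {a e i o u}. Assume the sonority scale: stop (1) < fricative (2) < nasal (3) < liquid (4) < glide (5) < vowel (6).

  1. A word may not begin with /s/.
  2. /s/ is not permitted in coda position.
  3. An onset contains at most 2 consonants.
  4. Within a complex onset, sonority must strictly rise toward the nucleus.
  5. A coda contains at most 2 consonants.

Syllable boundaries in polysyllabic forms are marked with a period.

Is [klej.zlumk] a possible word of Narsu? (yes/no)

[klej.zlumk] — σ1 onset /kl/ (1→4 rises), coda /j/ ok; σ2 onset /zl/ (2→4 rises), coda /mk/ (2C) ok → licit

yes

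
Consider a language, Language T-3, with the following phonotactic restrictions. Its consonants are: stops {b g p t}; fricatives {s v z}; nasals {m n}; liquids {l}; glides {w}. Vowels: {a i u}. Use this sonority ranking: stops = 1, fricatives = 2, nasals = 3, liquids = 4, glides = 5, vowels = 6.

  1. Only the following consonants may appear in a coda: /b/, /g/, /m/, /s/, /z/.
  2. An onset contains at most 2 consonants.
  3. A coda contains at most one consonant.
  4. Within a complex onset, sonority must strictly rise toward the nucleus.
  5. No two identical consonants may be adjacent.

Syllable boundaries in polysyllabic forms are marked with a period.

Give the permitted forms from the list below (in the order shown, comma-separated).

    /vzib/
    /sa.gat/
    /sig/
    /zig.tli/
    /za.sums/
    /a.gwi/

/sig/, /zig.tli/, /a.gwi/

/vzib/ — violates constraint 4: syllable 1 onset /vz/: /v/ (fricative, 2) → /z/ (fricative, 2) does not rise → not permitted
/sa.gat/ — violates constraint 1: syllable 2 coda contains /t/, which is not a licensed coda consonant → not permitted
/sig/ — σ1 onset /s/, coda /g/ ok → permitted
/zig.tli/ — σ1 onset /z/, coda /g/ ok; σ2 onset /tl/ (1→4 rises), coda /∅/ ok → permitted
/za.sums/ — violates constraint 3: syllable 2 coda /ms/ has 2 consonants (> 1) → not permitted
/a.gwi/ — σ1 onset /∅/, coda /∅/ ok; σ2 onset /gw/ (1→5 rises), coda /∅/ ok → permitted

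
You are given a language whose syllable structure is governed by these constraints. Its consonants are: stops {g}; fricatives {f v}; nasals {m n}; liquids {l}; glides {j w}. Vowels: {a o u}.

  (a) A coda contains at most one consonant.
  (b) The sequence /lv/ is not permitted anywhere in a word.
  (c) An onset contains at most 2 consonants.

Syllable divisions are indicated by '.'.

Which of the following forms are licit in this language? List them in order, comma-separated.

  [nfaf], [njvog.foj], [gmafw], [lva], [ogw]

[nfaf] — σ1 onset /nf/ (2C), coda /f/ ok → licit
[njvog.foj] — violates constraint (c): syllable 1 onset /njv/ has 3 consonants (> 2) → illicit
[gmafw] — violates constraint (a): syllable 1 coda /fw/ has 2 consonants (> 1) → illicit
[lva] — violates constraint (b): contains banned sequence /lv/ → illicit
[ogw] — violates constraint (a): syllable 1 coda /gw/ has 2 consonants (> 1) → illicit

[nfaf]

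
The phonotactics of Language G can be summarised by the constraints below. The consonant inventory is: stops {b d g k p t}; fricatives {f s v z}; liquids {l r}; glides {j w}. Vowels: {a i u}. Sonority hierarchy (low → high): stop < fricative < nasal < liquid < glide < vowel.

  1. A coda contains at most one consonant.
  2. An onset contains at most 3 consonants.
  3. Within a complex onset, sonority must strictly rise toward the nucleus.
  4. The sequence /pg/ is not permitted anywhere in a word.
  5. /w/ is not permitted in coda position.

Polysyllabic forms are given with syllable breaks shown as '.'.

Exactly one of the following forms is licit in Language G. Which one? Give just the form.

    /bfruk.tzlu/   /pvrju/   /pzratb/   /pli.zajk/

/bfruk.tzlu/

/bfruk.tzlu/ — σ1 onset /bfr/ (1→2→4 rises), coda /k/ ok; σ2 onset /tzl/ (1→2→4 rises), coda /∅/ ok → licit
/pvrju/ — violates constraint 2: syllable 1 onset /pvrj/ has 4 consonants (> 3) → illicit
/pzratb/ — violates constraint 1: syllable 1 coda /tb/ has 2 consonants (> 1) → illicit
/pli.zajk/ — violates constraint 1: syllable 2 coda /jk/ has 2 consonants (> 1) → illicit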